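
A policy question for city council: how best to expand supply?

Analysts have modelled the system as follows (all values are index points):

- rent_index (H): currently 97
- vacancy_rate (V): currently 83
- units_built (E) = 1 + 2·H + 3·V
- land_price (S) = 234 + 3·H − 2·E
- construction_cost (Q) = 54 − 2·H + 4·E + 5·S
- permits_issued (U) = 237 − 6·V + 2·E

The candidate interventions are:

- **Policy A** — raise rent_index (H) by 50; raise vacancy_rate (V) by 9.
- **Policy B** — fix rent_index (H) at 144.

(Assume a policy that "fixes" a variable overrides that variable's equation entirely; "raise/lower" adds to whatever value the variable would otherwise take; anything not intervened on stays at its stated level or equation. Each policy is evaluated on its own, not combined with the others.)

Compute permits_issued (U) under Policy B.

Policy B (H := 144):
  H = 144
  V = 83
  E = 1 + 2·144 + 3·83 = 538
  U = 237 − 6·83 + 2·538 = 815

815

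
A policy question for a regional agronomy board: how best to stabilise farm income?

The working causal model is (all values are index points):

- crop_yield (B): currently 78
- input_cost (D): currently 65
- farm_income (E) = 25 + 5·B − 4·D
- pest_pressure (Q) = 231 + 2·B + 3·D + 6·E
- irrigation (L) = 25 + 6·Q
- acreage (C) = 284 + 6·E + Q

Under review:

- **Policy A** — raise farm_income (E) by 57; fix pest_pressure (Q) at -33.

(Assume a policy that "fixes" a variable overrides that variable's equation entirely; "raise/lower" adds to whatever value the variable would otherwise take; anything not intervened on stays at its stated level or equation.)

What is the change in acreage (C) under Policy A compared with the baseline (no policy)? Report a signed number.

Baseline:
  B = 78
  D = 65
  E = 25 + 5·78 − 4·65 = 155
  Q = 231 + 2·78 + 3·65 + 6·155 = 1512
  C = 284 + 6·155 + 1512 = 2726
Policy A (E + 57, Q := -33):
  B = 78
  D = 65
  E = 25 + 5·78 − 4·65 (+57 from intervention) = 212
  Q = -33
  C = 284 + 6·212 + (-33) = 1523
Change in C: 1523 − 2726 = -1203

-1203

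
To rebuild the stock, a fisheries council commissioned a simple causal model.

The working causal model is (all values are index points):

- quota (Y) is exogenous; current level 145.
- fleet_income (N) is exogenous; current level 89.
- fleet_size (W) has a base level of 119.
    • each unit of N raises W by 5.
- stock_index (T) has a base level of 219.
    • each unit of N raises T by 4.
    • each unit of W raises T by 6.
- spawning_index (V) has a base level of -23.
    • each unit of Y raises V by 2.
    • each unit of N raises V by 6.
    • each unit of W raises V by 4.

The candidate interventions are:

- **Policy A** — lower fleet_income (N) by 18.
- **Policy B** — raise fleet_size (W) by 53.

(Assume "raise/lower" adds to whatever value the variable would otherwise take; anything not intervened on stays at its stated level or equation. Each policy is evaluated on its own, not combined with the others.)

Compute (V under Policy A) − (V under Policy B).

Policy A (N − 18):
  Y = 145
  N = 89 − 18 = 71
  W = 119 + 5·71 = 474
  V = -23 + 2·145 + 6·71 + 4·474 = 2589
Policy B (W + 53):
  Y = 145
  N = 89
  W = 119 + 5·89 (+53 from intervention) = 617
  V = -23 + 2·145 + 6·89 + 4·617 = 3269
V: 2589 − 3269 = -680

-680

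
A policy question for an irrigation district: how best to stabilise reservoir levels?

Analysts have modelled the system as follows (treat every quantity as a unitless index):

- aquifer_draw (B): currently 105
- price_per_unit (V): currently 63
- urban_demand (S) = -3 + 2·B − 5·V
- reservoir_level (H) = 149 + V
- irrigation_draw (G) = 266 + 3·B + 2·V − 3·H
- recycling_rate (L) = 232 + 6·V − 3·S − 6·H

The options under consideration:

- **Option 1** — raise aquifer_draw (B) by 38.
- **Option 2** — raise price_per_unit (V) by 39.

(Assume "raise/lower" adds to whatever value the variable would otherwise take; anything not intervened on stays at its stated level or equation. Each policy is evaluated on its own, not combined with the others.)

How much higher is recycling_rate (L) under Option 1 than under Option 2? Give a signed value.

-813

Option 1 (B + 38):
  B = 105 + 38 = 143
  V = 63
  S = -3 + 2·143 − 5·63 = -32
  H = 149 + 63 = 212
  L = 232 + 6·63 − 3·(-32) − 6·212 = -566
Option 2 (V + 39):
  B = 105
  V = 63 + 39 = 102
  S = -3 + 2·105 − 5·102 = -303
  H = 149 + 102 = 251
  L = 232 + 6·102 − 3·(-303) − 6·251 = 247
L: -566 − 247 = -813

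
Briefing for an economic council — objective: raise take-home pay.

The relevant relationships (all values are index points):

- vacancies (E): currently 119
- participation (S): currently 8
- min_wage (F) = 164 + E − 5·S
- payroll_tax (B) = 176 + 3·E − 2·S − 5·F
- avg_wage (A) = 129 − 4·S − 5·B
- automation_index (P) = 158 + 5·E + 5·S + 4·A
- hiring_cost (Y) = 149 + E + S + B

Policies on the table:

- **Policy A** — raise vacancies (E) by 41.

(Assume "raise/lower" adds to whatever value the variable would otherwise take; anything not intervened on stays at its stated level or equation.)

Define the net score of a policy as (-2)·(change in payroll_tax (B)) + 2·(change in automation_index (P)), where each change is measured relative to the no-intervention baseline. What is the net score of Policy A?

3854

Baseline:
  E = 119
  S = 8
  F = 164 + 119 − 5·8 = 243
  B = 176 + 3·119 − 2·8 − 5·243 = -698
  A = 129 − 4·8 − 5·(-698) = 3587
  P = 158 + 5·119 + 5·8 + 4·3587 = 15141
Policy A (E + 41):
  E = 119 + 41 = 160
  S = 8
  F = 164 + 160 − 5·8 = 284
  B = 176 + 3·160 − 2·8 − 5·284 = -780
  A = 129 − 4·8 − 5·(-780) = 3997
  P = 158 + 5·160 + 5·8 + 4·3997 = 16986
ΔB = -780 − (-698) = -82; ΔP = 16986 − 15141 = 1845
Score = (-2)·(-82) + 2·1845 = 3854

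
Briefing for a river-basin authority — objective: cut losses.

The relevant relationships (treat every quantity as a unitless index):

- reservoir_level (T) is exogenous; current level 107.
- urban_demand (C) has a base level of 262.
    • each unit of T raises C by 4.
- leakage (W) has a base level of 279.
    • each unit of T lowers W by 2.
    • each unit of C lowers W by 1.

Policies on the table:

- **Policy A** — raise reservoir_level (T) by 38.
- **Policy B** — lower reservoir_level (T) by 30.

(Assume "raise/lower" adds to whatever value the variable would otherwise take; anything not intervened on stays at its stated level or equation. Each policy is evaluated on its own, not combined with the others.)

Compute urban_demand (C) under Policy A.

Policy A (T + 38):
  T = 107 + 38 = 145
  C = 262 + 4·145 = 842

842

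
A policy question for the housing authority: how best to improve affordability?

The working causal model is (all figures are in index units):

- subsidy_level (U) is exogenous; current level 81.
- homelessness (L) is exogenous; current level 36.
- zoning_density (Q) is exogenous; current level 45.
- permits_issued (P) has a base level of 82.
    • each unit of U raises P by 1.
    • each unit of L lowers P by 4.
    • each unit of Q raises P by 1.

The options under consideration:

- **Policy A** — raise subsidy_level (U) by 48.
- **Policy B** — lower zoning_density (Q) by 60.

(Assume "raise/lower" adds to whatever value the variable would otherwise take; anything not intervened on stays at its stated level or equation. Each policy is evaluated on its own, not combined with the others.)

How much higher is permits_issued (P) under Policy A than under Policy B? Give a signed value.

108

Policy A (U + 48):
  U = 81 + 48 = 129
  L = 36
  Q = 45
  P = 82 + 129 − 4·36 + 45 = 112
Policy B (Q − 60):
  U = 81
  L = 36
  Q = 45 − 60 = -15
  P = 82 + 81 − 4·36 + (-15) = 4
P: 112 − 4 = 108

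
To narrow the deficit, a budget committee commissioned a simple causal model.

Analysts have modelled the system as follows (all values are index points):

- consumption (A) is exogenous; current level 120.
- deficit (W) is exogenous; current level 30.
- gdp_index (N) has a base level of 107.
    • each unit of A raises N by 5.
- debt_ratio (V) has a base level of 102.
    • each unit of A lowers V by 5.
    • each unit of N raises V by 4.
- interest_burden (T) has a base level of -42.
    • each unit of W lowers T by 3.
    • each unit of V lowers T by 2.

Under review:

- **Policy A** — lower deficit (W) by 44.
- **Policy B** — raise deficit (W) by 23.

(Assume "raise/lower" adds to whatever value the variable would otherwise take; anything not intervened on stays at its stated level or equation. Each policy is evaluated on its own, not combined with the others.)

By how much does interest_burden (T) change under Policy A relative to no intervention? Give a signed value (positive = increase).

132

Baseline:
  A = 120
  W = 30
  N = 107 + 5·120 = 707
  V = 102 − 5·120 + 4·707 = 2330
  T = -42 − 3·30 − 2·2330 = -4792
Policy A (W − 44):
  A = 120
  W = 30 − 44 = -14
  N = 107 + 5·120 = 707
  V = 102 − 5·120 + 4·707 = 2330
  T = -42 − 3·(-14) − 2·2330 = -4660
Change in T: -4660 − (-4792) = 132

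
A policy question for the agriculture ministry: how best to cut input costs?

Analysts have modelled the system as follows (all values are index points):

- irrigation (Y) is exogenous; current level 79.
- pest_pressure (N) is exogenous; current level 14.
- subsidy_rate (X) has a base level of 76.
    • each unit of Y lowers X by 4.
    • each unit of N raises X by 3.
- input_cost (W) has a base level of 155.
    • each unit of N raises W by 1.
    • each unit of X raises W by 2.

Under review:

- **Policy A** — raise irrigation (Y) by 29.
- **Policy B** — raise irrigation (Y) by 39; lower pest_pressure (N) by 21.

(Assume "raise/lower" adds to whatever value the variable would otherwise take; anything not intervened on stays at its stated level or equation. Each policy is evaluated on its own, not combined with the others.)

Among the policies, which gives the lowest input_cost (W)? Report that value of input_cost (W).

Policy A (Y + 29):
  Y = 79 + 29 = 108
  N = 14
  X = 76 − 4·108 + 3·14 = -314
  W = 155 + 14 + 2·(-314) = -459
Policy B (Y + 39, N − 21):
  Y = 79 + 39 = 118
  N = 14 − 21 = -7
  X = 76 − 4·118 + 3·(-7) = -417
  W = 155 + (-7) + 2·(-417) = -686
Comparing — Policy A: W=-459, Policy B: W=-686. Lowest is -686 (Policy B).

-686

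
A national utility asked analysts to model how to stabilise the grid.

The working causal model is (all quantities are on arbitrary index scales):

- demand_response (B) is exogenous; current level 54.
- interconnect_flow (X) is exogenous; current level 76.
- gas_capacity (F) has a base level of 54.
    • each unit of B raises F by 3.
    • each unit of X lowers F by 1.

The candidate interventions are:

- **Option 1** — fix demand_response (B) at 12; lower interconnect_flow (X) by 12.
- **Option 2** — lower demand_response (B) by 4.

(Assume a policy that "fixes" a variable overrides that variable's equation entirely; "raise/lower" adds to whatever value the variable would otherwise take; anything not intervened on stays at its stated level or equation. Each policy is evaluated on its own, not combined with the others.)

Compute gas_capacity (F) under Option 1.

26

Option 1 (B := 12, X − 12):
  B = 12
  X = 76 − 12 = 64
  F = 54 + 3·12 − 64 = 26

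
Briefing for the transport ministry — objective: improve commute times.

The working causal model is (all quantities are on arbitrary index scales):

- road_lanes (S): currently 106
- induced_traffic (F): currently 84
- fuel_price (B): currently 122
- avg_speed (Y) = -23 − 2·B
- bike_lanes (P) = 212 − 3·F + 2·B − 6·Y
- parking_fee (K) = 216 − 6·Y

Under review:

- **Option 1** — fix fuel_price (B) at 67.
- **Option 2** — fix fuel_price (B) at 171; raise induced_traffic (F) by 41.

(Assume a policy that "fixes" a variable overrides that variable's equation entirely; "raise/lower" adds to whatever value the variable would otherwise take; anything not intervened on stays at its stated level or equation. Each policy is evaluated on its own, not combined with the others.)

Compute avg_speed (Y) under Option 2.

Option 2 (B := 171, F + 41):
  B = 171
  Y = -23 − 2·171 = -365

-365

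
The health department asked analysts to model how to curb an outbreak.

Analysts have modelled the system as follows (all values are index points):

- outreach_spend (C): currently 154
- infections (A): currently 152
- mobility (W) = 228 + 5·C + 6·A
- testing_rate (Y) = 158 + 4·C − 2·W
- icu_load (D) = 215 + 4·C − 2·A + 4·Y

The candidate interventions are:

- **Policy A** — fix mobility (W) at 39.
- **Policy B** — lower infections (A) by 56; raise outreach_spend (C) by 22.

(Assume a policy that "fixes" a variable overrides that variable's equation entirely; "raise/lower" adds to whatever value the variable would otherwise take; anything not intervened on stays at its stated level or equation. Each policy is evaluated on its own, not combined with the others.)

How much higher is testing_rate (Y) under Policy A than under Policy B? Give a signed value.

3202

Policy A (W := 39):
  C = 154
  A = 152
  W = 39
  Y = 158 + 4·154 − 2·39 = 696
Policy B (A − 56, C + 22):
  C = 154 + 22 = 176
  A = 152 − 56 = 96
  W = 228 + 5·176 + 6·96 = 1684
  Y = 158 + 4·176 − 2·1684 = -2506
Y: 696 − (-2506) = 3202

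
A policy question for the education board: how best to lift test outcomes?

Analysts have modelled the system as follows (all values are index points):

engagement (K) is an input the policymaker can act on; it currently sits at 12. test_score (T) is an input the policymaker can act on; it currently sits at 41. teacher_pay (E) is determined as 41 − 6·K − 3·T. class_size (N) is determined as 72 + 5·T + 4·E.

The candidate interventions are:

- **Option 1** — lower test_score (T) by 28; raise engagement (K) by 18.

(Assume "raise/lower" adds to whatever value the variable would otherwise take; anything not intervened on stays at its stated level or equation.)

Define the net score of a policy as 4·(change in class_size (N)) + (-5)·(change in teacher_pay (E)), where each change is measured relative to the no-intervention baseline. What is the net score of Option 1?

Baseline:
  K = 12
  T = 41
  E = 41 − 6·12 − 3·41 = -154
  N = 72 + 5·41 + 4·(-154) = -339
Option 1 (T − 28, K + 18):
  K = 12 + 18 = 30
  T = 41 − 28 = 13
  E = 41 − 6·30 − 3·13 = -178
  N = 72 + 5·13 + 4·(-178) = -575
ΔN = -575 − (-339) = -236; ΔE = -178 − (-154) = -24
Score = 4·(-236) + (-5)·(-24) = -824

-824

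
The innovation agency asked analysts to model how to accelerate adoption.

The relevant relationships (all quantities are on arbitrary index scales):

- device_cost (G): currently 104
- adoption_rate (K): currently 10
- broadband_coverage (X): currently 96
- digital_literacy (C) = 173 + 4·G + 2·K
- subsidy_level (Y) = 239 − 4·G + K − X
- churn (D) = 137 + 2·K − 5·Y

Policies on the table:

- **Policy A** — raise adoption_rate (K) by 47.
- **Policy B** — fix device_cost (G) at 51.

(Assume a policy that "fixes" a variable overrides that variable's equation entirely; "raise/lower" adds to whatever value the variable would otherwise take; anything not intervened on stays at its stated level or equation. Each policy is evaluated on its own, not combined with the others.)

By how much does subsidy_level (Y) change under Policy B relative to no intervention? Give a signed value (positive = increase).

Baseline:
  G = 104
  K = 10
  X = 96
  Y = 239 − 4·104 + 10 − 96 = -263
Policy B (G := 51):
  G = 51
  K = 10
  X = 96
  Y = 239 − 4·51 + 10 − 96 = -51
Change in Y: -51 − (-263) = 212

212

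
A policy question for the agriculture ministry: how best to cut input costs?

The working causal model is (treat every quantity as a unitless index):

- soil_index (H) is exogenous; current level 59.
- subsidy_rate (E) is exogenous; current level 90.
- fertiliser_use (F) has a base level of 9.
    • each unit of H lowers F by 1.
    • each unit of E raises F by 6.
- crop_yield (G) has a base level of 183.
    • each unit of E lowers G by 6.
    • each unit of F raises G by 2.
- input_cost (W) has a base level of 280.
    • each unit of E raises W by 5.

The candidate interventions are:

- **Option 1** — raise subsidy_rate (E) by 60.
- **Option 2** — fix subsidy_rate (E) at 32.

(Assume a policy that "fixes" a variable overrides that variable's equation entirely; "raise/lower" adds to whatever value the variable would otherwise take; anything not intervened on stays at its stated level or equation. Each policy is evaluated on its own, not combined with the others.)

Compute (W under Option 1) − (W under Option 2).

590

Option 1 (E + 60):
  E = 90 + 60 = 150
  W = 280 + 5·150 = 1030
Option 2 (E := 32):
  E = 32
  W = 280 + 5·32 = 440
W: 1030 − 440 = 590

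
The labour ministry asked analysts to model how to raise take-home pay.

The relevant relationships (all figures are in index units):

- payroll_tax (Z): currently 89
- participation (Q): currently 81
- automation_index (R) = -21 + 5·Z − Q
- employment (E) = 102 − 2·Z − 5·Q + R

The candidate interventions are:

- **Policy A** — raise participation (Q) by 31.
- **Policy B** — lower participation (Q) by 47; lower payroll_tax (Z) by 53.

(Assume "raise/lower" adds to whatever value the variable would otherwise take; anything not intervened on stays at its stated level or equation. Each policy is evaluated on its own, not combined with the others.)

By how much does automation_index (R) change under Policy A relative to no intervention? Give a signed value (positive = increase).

Baseline:
  Z = 89
  Q = 81
  R = -21 + 5·89 − 81 = 343
Policy A (Q + 31):
  Z = 89
  Q = 81 + 31 = 112
  R = -21 + 5·89 − 112 = 312
Change in R: 312 − 343 = -31

-31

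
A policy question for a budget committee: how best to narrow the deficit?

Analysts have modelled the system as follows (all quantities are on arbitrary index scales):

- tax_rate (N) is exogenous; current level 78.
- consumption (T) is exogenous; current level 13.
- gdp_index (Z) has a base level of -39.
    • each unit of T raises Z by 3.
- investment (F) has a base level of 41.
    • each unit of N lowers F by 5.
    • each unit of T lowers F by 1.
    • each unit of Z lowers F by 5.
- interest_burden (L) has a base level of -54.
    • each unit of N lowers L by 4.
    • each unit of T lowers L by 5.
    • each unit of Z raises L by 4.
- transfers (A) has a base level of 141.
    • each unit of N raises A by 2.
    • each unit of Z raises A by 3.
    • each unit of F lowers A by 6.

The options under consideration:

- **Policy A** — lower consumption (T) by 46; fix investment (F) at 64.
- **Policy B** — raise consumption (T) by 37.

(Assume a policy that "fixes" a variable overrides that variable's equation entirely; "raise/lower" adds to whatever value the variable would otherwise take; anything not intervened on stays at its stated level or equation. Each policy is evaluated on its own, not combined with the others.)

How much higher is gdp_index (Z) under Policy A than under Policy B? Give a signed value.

Policy A (T − 46, F := 64):
  T = 13 − 46 = -33
  Z = -39 + 3·(-33) = -138
Policy B (T + 37):
  T = 13 + 37 = 50
  Z = -39 + 3·50 = 111
Z: -138 − 111 = -249

-249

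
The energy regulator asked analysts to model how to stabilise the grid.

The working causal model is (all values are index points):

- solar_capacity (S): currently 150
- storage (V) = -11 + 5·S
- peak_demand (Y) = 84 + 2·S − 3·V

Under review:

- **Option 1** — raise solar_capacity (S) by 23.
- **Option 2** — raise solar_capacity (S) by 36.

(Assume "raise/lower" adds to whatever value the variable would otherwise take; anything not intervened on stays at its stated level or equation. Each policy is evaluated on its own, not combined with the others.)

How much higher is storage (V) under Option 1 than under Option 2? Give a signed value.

Option 1 (S + 23):
  S = 150 + 23 = 173
  V = -11 + 5·173 = 854
Option 2 (S + 36):
  S = 150 + 36 = 186
  V = -11 + 5·186 = 919
V: 854 − 919 = -65

-65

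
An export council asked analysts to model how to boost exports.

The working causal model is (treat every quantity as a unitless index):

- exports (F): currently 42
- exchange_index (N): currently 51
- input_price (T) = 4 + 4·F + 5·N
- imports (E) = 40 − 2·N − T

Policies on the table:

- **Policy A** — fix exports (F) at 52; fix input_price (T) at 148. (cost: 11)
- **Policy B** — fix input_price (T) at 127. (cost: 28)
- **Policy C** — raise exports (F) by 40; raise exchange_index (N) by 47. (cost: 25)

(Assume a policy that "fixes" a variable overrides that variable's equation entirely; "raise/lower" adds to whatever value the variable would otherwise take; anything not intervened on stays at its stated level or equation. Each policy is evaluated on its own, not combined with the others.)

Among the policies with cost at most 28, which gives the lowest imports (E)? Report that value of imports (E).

Policy A (F := 52, T := 148):
  F = 52
  N = 51
  T = 148
  E = 40 − 2·51 − 148 = -210
Policy B (T := 127):
  F = 42
  N = 51
  T = 127
  E = 40 − 2·51 − 127 = -189
Policy C (F + 40, N + 47):
  F = 42 + 40 = 82
  N = 51 + 47 = 98
  T = 4 + 4·82 + 5·98 = 822
  E = 40 − 2·98 − 822 = -978
Comparing — Policy A: E=-210, Policy B: E=-189, Policy C: E=-978. Lowest is -978 (Policy C).

-978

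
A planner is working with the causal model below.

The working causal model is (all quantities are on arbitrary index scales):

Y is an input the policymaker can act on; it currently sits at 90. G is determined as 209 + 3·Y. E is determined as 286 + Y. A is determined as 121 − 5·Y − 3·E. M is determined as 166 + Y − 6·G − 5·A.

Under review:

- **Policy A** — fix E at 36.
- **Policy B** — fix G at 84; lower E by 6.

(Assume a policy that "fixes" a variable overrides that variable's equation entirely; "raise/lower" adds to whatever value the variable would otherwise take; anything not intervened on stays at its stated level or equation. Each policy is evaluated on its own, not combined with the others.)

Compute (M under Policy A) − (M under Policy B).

-7380

Policy A (E := 36):
  Y = 90
  G = 209 + 3·90 = 479
  E = 36
  A = 121 − 5·90 − 3·36 = -437
  M = 166 + 90 − 6·479 − 5·(-437) = -433
Policy B (G := 84, E − 6):
  Y = 90
  G = 84
  E = 286 + 90 (−6 from intervention) = 370
  A = 121 − 5·90 − 3·370 = -1439
  M = 166 + 90 − 6·84 − 5·(-1439) = 6947
M: -433 − 6947 = -7380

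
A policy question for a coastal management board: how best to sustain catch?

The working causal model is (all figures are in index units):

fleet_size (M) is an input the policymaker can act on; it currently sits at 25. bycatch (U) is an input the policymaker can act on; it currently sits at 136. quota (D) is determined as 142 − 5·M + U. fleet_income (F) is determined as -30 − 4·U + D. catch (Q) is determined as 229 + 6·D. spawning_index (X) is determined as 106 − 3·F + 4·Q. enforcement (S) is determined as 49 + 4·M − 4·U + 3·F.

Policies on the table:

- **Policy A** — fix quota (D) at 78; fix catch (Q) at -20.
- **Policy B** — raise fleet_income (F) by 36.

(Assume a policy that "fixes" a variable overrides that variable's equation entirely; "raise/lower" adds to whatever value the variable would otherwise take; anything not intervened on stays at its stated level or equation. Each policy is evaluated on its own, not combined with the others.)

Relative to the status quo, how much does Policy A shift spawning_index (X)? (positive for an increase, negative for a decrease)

Baseline:
  M = 25
  U = 136
  D = 142 − 5·25 + 136 = 153
  F = -30 − 4·136 + 153 = -421
  Q = 229 + 6·153 = 1147
  X = 106 − 3·(-421) + 4·1147 = 5957
Policy A (D := 78, Q := -20):
  M = 25
  U = 136
  D = 78
  F = -30 − 4·136 + 78 = -496
  Q = -20
  X = 106 − 3·(-496) + 4·(-20) = 1514
Change in X: 1514 − 5957 = -4443

-4443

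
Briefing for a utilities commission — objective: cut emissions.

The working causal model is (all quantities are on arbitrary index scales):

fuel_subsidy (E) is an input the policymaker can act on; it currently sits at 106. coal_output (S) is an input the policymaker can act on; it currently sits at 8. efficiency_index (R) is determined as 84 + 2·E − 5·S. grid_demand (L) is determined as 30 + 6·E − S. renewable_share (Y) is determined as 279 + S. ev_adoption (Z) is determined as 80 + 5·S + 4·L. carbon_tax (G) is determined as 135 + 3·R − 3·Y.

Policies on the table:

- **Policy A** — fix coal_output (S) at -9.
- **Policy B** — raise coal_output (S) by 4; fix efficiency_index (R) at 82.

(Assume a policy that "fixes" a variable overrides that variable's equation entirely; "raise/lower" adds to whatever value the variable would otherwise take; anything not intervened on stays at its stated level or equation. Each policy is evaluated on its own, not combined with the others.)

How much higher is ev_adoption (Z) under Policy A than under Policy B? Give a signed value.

Policy A (S := -9):
  E = 106
  S = -9
  L = 30 + 6·106 − (-9) = 675
  Z = 80 + 5·(-9) + 4·675 = 2735
Policy B (S + 4, R := 82):
  E = 106
  S = 8 + 4 = 12
  L = 30 + 6·106 − 12 = 654
  Z = 80 + 5·12 + 4·654 = 2756
Z: 2735 − 2756 = -21

-21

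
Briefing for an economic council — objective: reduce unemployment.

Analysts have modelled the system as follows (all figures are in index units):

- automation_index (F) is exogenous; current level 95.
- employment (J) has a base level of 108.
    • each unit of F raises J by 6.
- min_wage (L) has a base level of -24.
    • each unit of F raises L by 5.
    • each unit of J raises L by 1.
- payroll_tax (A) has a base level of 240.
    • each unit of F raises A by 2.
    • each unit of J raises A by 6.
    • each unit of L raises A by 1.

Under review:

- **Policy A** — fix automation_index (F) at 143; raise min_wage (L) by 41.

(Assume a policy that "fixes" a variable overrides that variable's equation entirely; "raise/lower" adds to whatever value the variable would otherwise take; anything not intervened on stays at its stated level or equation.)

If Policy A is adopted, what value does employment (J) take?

966

Policy A (F := 143, L + 41):
  F = 143
  J = 108 + 6·143 = 966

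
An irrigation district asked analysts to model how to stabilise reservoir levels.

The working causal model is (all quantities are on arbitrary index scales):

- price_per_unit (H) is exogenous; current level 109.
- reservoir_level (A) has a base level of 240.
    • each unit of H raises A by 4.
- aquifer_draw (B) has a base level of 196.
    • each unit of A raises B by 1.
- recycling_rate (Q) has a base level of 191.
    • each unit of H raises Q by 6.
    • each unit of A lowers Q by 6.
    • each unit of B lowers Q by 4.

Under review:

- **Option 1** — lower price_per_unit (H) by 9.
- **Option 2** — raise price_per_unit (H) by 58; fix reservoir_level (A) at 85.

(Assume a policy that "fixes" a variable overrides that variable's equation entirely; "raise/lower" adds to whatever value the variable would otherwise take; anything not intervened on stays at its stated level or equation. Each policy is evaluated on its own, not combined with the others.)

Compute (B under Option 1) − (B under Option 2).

555

Option 1 (H − 9):
  H = 109 − 9 = 100
  A = 240 + 4·100 = 640
  B = 196 + 640 = 836
Option 2 (H + 58, A := 85):
  H = 109 + 58 = 167
  A = 85
  B = 196 + 85 = 281
B: 836 − 281 = 555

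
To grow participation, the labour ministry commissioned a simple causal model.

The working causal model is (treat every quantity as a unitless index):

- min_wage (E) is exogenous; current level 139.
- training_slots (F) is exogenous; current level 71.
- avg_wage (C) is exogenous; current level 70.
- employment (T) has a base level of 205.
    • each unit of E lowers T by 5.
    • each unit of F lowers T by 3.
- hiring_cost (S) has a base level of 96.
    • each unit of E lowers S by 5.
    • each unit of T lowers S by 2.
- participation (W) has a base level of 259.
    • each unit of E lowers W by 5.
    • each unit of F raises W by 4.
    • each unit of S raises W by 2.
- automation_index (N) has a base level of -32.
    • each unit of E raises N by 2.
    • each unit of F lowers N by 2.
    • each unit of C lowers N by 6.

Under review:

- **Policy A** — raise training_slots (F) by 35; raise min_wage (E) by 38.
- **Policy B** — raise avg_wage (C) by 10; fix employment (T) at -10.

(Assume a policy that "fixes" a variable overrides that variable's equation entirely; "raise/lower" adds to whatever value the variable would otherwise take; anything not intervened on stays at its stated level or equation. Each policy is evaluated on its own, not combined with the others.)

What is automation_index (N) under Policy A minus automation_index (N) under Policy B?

Policy A (F + 35, E + 38):
  E = 139 + 38 = 177
  F = 71 + 35 = 106
  C = 70
  N = -32 + 2·177 − 2·106 − 6·70 = -310
Policy B (C + 10, T := -10):
  E = 139
  F = 71
  C = 70 + 10 = 80
  N = -32 + 2·139 − 2·71 − 6·80 = -376
N: -310 − (-376) = 66

66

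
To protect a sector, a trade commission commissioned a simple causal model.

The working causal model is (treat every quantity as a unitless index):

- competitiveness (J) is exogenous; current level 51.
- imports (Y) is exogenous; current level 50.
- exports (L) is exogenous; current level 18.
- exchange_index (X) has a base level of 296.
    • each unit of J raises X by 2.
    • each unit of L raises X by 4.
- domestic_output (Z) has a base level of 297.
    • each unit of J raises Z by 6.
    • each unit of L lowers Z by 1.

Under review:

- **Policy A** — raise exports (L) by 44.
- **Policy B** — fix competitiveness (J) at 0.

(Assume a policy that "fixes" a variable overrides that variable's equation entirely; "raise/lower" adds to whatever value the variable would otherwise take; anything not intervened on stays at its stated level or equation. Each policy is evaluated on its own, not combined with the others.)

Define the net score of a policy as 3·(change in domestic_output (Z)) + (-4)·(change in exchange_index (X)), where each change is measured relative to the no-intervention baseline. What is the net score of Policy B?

-510

Baseline:
  J = 51
  L = 18
  X = 296 + 2·51 + 4·18 = 470
  Z = 297 + 6·51 − 18 = 585
Policy B (J := 0):
  J = 0
  L = 18
  X = 296 + 2·0 + 4·18 = 368
  Z = 297 + 6·0 − 18 = 279
ΔZ = 279 − 585 = -306; ΔX = 368 − 470 = -102
Score = 3·(-306) + (-4)·(-102) = -510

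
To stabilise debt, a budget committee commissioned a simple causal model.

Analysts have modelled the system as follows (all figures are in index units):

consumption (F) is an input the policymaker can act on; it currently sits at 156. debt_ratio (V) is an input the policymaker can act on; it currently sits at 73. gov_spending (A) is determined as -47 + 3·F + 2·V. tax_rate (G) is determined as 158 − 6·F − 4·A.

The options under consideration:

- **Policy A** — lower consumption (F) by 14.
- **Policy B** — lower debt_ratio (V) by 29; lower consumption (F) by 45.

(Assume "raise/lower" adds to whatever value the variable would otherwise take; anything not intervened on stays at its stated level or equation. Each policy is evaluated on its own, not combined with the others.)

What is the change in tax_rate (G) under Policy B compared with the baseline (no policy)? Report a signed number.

Baseline:
  F = 156
  V = 73
  A = -47 + 3·156 + 2·73 = 567
  G = 158 − 6·156 − 4·567 = -3046
Policy B (V − 29, F − 45):
  F = 156 − 45 = 111
  V = 73 − 29 = 44
  A = -47 + 3·111 + 2·44 = 374
  G = 158 − 6·111 − 4·374 = -2004
Change in G: -2004 − (-3046) = 1042

1042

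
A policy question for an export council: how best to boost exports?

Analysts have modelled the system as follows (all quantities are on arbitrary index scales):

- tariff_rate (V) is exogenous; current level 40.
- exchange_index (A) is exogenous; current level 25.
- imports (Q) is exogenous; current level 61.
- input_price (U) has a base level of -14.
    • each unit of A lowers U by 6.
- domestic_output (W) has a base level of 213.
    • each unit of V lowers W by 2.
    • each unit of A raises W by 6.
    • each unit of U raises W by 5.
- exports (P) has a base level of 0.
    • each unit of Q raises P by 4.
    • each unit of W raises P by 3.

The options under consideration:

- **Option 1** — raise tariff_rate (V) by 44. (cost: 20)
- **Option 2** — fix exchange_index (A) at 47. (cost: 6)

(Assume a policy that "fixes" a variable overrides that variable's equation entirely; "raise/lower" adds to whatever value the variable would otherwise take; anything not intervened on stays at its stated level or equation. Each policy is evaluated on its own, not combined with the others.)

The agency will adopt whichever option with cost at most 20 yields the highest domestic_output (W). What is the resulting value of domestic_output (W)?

Option 1 (V + 44):
  V = 40 + 44 = 84
  A = 25
  U = -14 − 6·25 = -164
  W = 213 − 2·84 + 6·25 + 5·(-164) = -625
Option 2 (A := 47):
  V = 40
  A = 47
  U = -14 − 6·47 = -296
  W = 213 − 2·40 + 6·47 + 5·(-296) = -1065
Comparing — Option 1: W=-625, Option 2: W=-1065. Highest is -625 (Option 1).

-625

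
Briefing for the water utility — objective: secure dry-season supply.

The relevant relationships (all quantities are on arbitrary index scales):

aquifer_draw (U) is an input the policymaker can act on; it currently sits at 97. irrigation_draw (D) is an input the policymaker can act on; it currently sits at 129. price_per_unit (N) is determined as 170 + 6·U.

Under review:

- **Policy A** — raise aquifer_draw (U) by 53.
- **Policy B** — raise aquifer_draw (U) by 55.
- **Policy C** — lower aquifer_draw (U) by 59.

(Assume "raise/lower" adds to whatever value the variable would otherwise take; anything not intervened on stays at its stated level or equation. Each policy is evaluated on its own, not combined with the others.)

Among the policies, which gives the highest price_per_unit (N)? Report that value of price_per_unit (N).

1082

Policy A (U + 53):
  U = 97 + 53 = 150
  N = 170 + 6·150 = 1070
Policy B (U + 55):
  U = 97 + 55 = 152
  N = 170 + 6·152 = 1082
Policy C (U − 59):
  U = 97 − 59 = 38
  N = 170 + 6·38 = 398
Comparing — Policy A: N=1070, Policy B: N=1082, Policy C: N=398. Highest is 1082 (Policy B).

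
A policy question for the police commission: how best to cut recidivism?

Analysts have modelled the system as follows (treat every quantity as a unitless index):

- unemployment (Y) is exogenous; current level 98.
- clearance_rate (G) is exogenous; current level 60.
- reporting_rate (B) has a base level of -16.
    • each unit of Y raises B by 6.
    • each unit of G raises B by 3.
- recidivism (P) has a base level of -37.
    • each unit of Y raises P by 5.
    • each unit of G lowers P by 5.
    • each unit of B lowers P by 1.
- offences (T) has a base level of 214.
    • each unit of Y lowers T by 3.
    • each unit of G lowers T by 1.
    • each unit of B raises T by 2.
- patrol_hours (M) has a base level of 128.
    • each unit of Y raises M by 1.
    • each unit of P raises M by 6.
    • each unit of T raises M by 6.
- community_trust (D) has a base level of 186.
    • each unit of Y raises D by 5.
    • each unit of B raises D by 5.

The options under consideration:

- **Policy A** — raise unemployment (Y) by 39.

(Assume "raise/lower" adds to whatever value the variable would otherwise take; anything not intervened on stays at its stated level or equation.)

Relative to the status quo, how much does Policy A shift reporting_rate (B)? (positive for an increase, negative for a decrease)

234

Baseline:
  Y = 98
  G = 60
  B = -16 + 6·98 + 3·60 = 752
Policy A (Y + 39):
  Y = 98 + 39 = 137
  G = 60
  B = -16 + 6·137 + 3·60 = 986
Change in B: 986 − 752 = 234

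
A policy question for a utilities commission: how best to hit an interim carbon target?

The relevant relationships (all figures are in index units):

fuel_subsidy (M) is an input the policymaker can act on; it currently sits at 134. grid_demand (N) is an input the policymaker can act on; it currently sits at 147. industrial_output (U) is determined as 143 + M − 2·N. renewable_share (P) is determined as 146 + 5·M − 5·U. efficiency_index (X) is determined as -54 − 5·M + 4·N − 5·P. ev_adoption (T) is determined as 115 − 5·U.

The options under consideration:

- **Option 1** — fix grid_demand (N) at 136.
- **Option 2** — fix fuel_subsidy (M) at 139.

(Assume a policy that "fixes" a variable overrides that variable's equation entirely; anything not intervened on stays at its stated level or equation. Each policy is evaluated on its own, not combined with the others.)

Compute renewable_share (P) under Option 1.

791

Option 1 (N := 136):
  M = 134
  N = 136
  U = 143 + 134 − 2·136 = 5
  P = 146 + 5·134 − 5·5 = 791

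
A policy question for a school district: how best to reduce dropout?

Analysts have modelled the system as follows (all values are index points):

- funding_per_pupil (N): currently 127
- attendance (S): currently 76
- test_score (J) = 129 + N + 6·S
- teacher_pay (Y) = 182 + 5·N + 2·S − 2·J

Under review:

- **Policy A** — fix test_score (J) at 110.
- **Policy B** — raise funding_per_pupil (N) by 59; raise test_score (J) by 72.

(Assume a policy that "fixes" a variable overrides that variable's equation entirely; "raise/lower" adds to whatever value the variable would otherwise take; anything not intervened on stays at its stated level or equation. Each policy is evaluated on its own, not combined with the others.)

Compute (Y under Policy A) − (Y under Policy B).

Policy A (J := 110):
  N = 127
  S = 76
  J = 110
  Y = 182 + 5·127 + 2·76 − 2·110 = 749
Policy B (N + 59, J + 72):
  N = 127 + 59 = 186
  S = 76
  J = 129 + 186 + 6·76 (+72 from intervention) = 843
  Y = 182 + 5·186 + 2·76 − 2·843 = -422
Y: 749 − (-422) = 1171

1171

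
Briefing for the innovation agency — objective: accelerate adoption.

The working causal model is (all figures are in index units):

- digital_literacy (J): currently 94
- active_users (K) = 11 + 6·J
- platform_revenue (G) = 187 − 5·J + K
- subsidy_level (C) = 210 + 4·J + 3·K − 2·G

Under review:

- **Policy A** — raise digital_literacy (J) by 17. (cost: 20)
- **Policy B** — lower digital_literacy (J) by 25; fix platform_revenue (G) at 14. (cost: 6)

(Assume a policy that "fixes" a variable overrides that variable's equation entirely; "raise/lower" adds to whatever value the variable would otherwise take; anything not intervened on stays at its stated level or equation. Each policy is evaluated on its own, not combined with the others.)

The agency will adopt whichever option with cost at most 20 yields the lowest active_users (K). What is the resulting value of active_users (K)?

Policy A (J + 17):
  J = 94 + 17 = 111
  K = 11 + 6·111 = 677
Policy B (J − 25, G := 14):
  J = 94 − 25 = 69
  K = 11 + 6·69 = 425
Comparing — Policy A: K=677, Policy B: K=425. Lowest is 425 (Policy B).

425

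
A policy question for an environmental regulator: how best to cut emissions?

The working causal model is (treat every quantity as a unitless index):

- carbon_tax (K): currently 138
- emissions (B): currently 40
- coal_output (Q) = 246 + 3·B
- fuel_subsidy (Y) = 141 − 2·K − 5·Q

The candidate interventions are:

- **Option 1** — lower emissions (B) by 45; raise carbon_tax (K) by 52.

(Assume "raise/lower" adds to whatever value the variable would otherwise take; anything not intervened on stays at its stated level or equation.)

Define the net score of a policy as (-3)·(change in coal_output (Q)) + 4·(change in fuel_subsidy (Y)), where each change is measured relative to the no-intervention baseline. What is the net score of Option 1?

2689

Baseline:
  K = 138
  B = 40
  Q = 246 + 3·40 = 366
  Y = 141 − 2·138 − 5·366 = -1965
Option 1 (B − 45, K + 52):
  K = 138 + 52 = 190
  B = 40 − 45 = -5
  Q = 246 + 3·(-5) = 231
  Y = 141 − 2·190 − 5·231 = -1394
ΔQ = 231 − 366 = -135; ΔY = -1394 − (-1965) = 571
Score = (-3)·(-135) + 4·571 = 2689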